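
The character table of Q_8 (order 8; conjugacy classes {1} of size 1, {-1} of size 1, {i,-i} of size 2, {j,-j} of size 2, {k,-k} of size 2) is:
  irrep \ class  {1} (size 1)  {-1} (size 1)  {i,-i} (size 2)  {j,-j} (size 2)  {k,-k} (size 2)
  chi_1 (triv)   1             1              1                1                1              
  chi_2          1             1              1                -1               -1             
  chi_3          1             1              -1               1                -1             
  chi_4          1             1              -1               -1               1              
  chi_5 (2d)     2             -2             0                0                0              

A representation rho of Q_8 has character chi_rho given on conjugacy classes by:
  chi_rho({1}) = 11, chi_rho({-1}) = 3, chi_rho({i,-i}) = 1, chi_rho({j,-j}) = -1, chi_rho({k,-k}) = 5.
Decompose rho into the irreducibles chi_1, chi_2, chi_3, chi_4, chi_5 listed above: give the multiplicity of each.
Multiplicities: chi_1: 3, chi_2: 1, chi_3: 0, chi_4: 3, chi_5: 2.

Solution. Use <chi_rho, chi> = (1/|G|) sum_C |C| * chi_rho(C) * conj(chi(C)) with |G| = 8 for each irreducible chi in the table:
  <chi_rho, chi_1> = (1/8)[1*(11)*conj(1) + 1*(3)*conj(1) + 2*(1)*conj(1) + 2*(-1)*conj(1) + 2*(5)*conj(1)]
      = (1/8)[(11) + (3) + (2) + (-2) + (10)] = 24/8 = 3
  <chi_rho, chi_2> = (1/8)[1*(11)*conj(1) + 1*(3)*conj(1) + 2*(1)*conj(1) + 2*(-1)*conj(-1) + 2*(5)*conj(-1)]
      = (1/8)[(11) + (3) + (2) + (2) + (-10)] = 8/8 = 1
  <chi_rho, chi_3> = (1/8)[1*(11)*conj(1) + 1*(3)*conj(1) + 2*(1)*conj(-1) + 2*(-1)*conj(1) + 2*(5)*conj(-1)]
      = (1/8)[(11) + (3) + (-2) + (-2) + (-10)] = 0/8 = 0
  <chi_rho, chi_4> = (1/8)[1*(11)*conj(1) + 1*(3)*conj(1) + 2*(1)*conj(-1) + 2*(-1)*conj(-1) + 2*(5)*conj(1)]
      = (1/8)[(11) + (3) + (-2) + (2) + (10)] = 24/8 = 3
  <chi_rho, chi_5> = (1/8)[1*(11)*conj(2) + 1*(3)*conj(-2) + 2*(1)*conj(0) + 2*(-1)*conj(0) + 2*(5)*conj(0)]
      = (1/8)[(22) + (-6) + (0) + (0) + (0)] = 16/8 = 2
Dimension check: dim(rho) = sum (mult * dim) = 3*1 + 1*1 + 0*1 + 3*1 + 2*2 = 11 = chi_rho(e) = 11.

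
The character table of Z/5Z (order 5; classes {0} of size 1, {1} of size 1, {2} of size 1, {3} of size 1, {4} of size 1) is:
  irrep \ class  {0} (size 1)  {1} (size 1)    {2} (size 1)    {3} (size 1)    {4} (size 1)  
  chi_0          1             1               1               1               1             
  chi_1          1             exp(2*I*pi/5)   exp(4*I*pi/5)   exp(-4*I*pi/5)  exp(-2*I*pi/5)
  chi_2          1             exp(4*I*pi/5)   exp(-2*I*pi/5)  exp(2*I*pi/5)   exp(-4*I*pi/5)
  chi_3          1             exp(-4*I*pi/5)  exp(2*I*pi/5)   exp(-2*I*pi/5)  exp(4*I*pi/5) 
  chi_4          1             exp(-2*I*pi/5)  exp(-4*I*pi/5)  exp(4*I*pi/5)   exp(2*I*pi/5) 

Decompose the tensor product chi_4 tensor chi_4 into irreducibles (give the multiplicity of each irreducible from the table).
chi_4 tensor chi_4 = chi_3 (all other irreducibles have multiplicity 0).

Justification: The character of a tensor product is the pointwise product (chi_4 * chi_4)(C) = chi_4(C) * chi_4(C):
  {0}: (1)*(1), {1}: (exp(-2*I*pi/5))*(exp(-2*I*pi/5)), {2}: (exp(-4*I*pi/5))*(exp(-4*I*pi/5)), {3}: (exp(4*I*pi/5))*(exp(4*I*pi/5)), {4}: (exp(2*I*pi/5))*(exp(2*I*pi/5))
so (chi_4 * chi_4) takes values
  {0} -> 1, {1} -> exp(-4*I*pi/5), {2} -> exp(2*I*pi/5), {3} -> exp(-2*I*pi/5), {4} -> exp(4*I*pi/5).
Now take the inner product of this character with each irreducible chi from the table, <chi_4*chi_4, chi> = (1/5) sum_C |C| (chi_4*chi_4)(C) conj(chi(C)):
  <chi_4*chi_4, chi_0> = (1/5)[1*(1)*conj(1) + 1*(exp(-4*I*pi/5))*conj(1) + 1*(exp(2*I*pi/5))*conj(1) + 1*(exp(-2*I*pi/5))*conj(1) + 1*(exp(4*I*pi/5))*conj(1)]
      = (1/5)[(1) + (exp(-4*I*pi/5)) + (exp(2*I*pi/5)) + (exp(-2*I*pi/5)) + (exp(4*I*pi/5))] = 0/5 = 0
  <chi_4*chi_4, chi_1> = (1/5)[1*(1)*conj(1) + 1*(exp(-4*I*pi/5))*conj(exp(2*I*pi/5)) + 1*(exp(2*I*pi/5))*conj(exp(4*I*pi/5)) + 1*(exp(-2*I*pi/5))*conj(exp(-4*I*pi/5)) + 1*(exp(4*I*pi/5))*conj(exp(-2*I*pi/5))]
      = (1/5)[(1) + (exp(4*I*pi/5)) + (exp(-2*I*pi/5)) + (exp(2*I*pi/5)) + (exp(-4*I*pi/5))] = 0/5 = 0
  <chi_4*chi_4, chi_2> = (1/5)[1*(1)*conj(1) + 1*(exp(-4*I*pi/5))*conj(exp(4*I*pi/5)) + 1*(exp(2*I*pi/5))*conj(exp(-2*I*pi/5)) + 1*(exp(-2*I*pi/5))*conj(exp(2*I*pi/5)) + 1*(exp(4*I*pi/5))*conj(exp(-4*I*pi/5))]
      = (1/5)[(1) + (exp(2*I*pi/5)) + (exp(4*I*pi/5)) + (exp(-4*I*pi/5)) + (exp(-2*I*pi/5))] = 0/5 = 0
  <chi_4*chi_4, chi_3> = (1/5)[1*(1)*conj(1) + 1*(exp(-4*I*pi/5))*conj(exp(-4*I*pi/5)) + 1*(exp(2*I*pi/5))*conj(exp(2*I*pi/5)) + 1*(exp(-2*I*pi/5))*conj(exp(-2*I*pi/5)) + 1*(exp(4*I*pi/5))*conj(exp(4*I*pi/5))]
      = (1/5)[(1) + (1) + (1) + (1) + (1)] = 5/5 = 1
  <chi_4*chi_4, chi_4> = (1/5)[1*(1)*conj(1) + 1*(exp(-4*I*pi/5))*conj(exp(-2*I*pi/5)) + 1*(exp(2*I*pi/5))*conj(exp(-4*I*pi/5)) + 1*(exp(-2*I*pi/5))*conj(exp(4*I*pi/5)) + 1*(exp(4*I*pi/5))*conj(exp(2*I*pi/5))]
      = (1/5)[(1) + (exp(-2*I*pi/5)) + (exp(-4*I*pi/5)) + (exp(4*I*pi/5)) + (exp(2*I*pi/5))] = 0/5 = 0
(Exp terms are combined using exp(i*s)*conj(exp(i*t)) = exp(i*(s-t)), and sums of them are collapsed using the identity that for every m > 1 the m distinct m-th roots of unity sum to 0, e.g. 1 + exp(2*I*pi/3) + exp(-2*I*pi/3) = 0.)
Hence the multiplicities are chi_3: 1. Dimension check: dim(chi_4)*dim(chi_4) = 1*1 = 1 and sum (mult * dim) = 1*1 = 1.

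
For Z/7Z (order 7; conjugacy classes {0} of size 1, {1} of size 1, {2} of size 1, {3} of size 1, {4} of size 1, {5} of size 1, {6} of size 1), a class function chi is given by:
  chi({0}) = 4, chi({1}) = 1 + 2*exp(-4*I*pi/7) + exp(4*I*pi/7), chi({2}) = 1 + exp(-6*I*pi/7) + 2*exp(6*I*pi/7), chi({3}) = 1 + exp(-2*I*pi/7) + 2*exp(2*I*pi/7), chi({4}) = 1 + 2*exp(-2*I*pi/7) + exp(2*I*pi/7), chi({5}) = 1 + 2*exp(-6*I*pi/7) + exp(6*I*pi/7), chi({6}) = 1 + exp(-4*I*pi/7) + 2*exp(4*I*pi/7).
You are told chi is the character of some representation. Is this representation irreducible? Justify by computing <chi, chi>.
Not irreducible (reducible): <chi, chi> = 6 > 1.

Working: <chi, chi> = (1/|G|) sum_C |C| * |chi(C)|^2 = (1/7)[1*|4|^2 + 1*|1 + 2*exp(-4*I*pi/7) + exp(4*I*pi/7)|^2 + 1*|1 + exp(-6*I*pi/7) + 2*exp(6*I*pi/7)|^2 + 1*|1 + exp(-2*I*pi/7) + 2*exp(2*I*pi/7)|^2 + 1*|1 + 2*exp(-2*I*pi/7) + exp(2*I*pi/7)|^2 + 1*|1 + 2*exp(-6*I*pi/7) + exp(6*I*pi/7)|^2 + 1*|1 + exp(-4*I*pi/7) + 2*exp(4*I*pi/7)|^2]
  = (1/7)[(16) + (6 + 3*exp(-4*I*pi/7) + 2*exp(-6*I*pi/7) + 2*exp(6*I*pi/7) + 3*exp(4*I*pi/7)) + (6 + 2*exp(-2*I*pi/7) + 3*exp(-6*I*pi/7) + 3*exp(6*I*pi/7) + 2*exp(2*I*pi/7)) + (6 + 3*exp(-2*I*pi/7) + 2*exp(-4*I*pi/7) + 2*exp(4*I*pi/7) + 3*exp(2*I*pi/7)) + (6 + 3*exp(-2*I*pi/7) + 2*exp(-4*I*pi/7) + 2*exp(4*I*pi/7) + 3*exp(2*I*pi/7)) + (6 + 2*exp(-2*I*pi/7) + 3*exp(-6*I*pi/7) + 3*exp(6*I*pi/7) + 2*exp(2*I*pi/7)) + (6 + 3*exp(-4*I*pi/7) + 2*exp(-6*I*pi/7) + 2*exp(6*I*pi/7) + 3*exp(4*I*pi/7))] = 42/7 = 6.
(Exp terms are combined using exp(i*s)*conj(exp(i*t)) = exp(i*(s-t)), and sums of them are collapsed using the identity that for every m > 1 the m distinct m-th roots of unity sum to 0, e.g. 1 + exp(2*I*pi/3) + exp(-2*I*pi/3) = 0.)
A character is irreducible iff <chi, chi> = 1, so this representation is reducible.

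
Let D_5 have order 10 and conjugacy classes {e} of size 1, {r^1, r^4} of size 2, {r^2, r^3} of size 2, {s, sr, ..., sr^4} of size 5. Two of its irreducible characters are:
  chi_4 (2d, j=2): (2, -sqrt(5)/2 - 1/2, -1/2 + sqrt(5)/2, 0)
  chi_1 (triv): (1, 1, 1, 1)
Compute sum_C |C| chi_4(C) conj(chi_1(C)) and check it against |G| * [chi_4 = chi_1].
Sum = 0; so <chi_4, chi_1> = 0 (distinct irreducibles are orthogonal).

Reasoning: Compute term by term over conjugacy classes (|C| * chi_4(C) * conj(chi_1(C))):
  1*(2)*conj(1) + 2*(-sqrt(5)/2 - 1/2)*conj(1) + 2*(-1/2 + sqrt(5)/2)*conj(1) + 5*(0)*conj(1)
  = (2) + (-sqrt(5) - 1) + (-1 + sqrt(5)) + (0)
  = 0.
Dividing by |G| = 10 gives 0/10 = 0, matching the row-orthogonality relation <chi_4, chi_1> = [chi_4 = chi_1].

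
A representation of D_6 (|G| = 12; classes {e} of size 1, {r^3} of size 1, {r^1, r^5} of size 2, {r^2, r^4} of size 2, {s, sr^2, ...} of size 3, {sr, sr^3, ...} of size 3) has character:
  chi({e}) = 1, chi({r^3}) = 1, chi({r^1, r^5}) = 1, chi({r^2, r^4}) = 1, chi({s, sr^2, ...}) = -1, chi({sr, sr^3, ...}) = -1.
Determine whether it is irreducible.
Irreducible: <chi, chi> = 1.

Details: <chi, chi> = (1/|G|) sum_C |C| * |chi(C)|^2 = (1/12)[1*|1|^2 + 1*|1|^2 + 2*|1|^2 + 2*|1|^2 + 3*|-1|^2 + 3*|-1|^2]
  = (1/12)[(1) + (1) + (2) + (2) + (3) + (3)] = 12/12 = 1.
A character is irreducible iff <chi, chi> = 1, so this representation is irreducible.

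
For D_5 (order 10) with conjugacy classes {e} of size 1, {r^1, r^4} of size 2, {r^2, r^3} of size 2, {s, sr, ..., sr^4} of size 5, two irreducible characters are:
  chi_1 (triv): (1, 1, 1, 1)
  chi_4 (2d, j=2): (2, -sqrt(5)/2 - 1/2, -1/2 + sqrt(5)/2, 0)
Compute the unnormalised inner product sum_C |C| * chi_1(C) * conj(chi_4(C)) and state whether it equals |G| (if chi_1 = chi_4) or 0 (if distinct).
Sum = 0; so <chi_1, chi_4> = 0 (distinct irreducibles are orthogonal).

Reasoning: Compute term by term over conjugacy classes (|C| * chi_1(C) * conj(chi_4(C))):
  1*(1)*conj(2) + 2*(1)*conj(-sqrt(5)/2 - 1/2) + 2*(1)*conj(-1/2 + sqrt(5)/2) + 5*(1)*conj(0)
  = (2) + (-sqrt(5) - 1) + (-1 + sqrt(5)) + (0)
  = 0.
Dividing by |G| = 10 gives 0/10 = 0, matching the row-orthogonality relation <chi_1, chi_4> = [chi_1 = chi_4].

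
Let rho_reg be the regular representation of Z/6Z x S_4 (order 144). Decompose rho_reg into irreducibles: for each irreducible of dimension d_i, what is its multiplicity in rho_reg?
Each irreducible V_i of dimension d_i appears with multiplicity d_i, i.e. rho_reg = (direct sum over all irreducibles V_i) d_i V_i. The irreducible dimensions for Z/6Z x S_4 are 1, 1, 1, 1, 1, 1, 1, 1, 1, 1, 1, 1, 2, 2, 2, 2, 2, 2, 3, 3, 3, 3, 3, 3, 3, 3, 3, 3, 3, 3: 12 irreducibles of dimension 1, each with multiplicity 1; 6 irreducibles of dimension 2, each with multiplicity 2; 12 irreducibles of dimension 3, each with multiplicity 3. Total dimension 12*1*1 + 6*2*2 + 12*3*3 = 144 = |G|.

General theorem: in the regular representation of a finite group G, each irreducible appears with multiplicity equal to its dimension. Check: dim(rho_reg) = sum d_i^2 = 1 + 1 + 1 + 1 + 1 + 1 + 1 + 1 + 1 + 1 + 1 + 1 + 4 + 4 + 4 + 4 + 4 + 4 + 9 + 9 + 9 + 9 + 9 + 9 + 9 + 9 + 9 + 9 + 9 + 9 = 144 = |G|.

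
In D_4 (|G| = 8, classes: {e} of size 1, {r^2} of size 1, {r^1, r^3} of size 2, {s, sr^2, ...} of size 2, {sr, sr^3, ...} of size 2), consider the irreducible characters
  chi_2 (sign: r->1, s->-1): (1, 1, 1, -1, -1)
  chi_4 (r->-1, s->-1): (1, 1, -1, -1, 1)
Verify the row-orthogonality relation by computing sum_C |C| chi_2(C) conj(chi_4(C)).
Sum = 0; so <chi_2, chi_4> = 0 (distinct irreducibles are orthogonal).

Solution. Compute term by term over conjugacy classes (|C| * chi_2(C) * conj(chi_4(C))):
  1*(1)*conj(1) + 1*(1)*conj(1) + 2*(1)*conj(-1) + 2*(-1)*conj(-1) + 2*(-1)*conj(1)
  = (1) + (1) + (-2) + (2) + (-2)
  = 0.
Dividing by |G| = 8 gives 0/8 = 0, matching the row-orthogonality relation <chi_2, chi_4> = [chi_2 = chi_4].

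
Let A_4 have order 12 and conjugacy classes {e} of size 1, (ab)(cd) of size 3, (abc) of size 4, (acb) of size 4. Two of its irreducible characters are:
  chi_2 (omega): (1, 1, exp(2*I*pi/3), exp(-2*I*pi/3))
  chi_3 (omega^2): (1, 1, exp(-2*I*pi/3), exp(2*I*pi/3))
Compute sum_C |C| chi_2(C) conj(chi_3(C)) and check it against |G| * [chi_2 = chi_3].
Sum = 0; so <chi_2, chi_3> = 0 (distinct irreducibles are orthogonal).

Justification: Compute term by term over conjugacy classes (|C| * chi_2(C) * conj(chi_3(C))):
  1*(1)*conj(1) + 3*(1)*conj(1) + 4*(exp(2*I*pi/3))*conj(exp(-2*I*pi/3)) + 4*(exp(-2*I*pi/3))*conj(exp(2*I*pi/3))
  = (1) + (3) + (4*exp(-2*I*pi/3)) + (4*exp(2*I*pi/3))
  = 0.
(Exp terms are combined using exp(i*s)*conj(exp(i*t)) = exp(i*(s-t)), and sums of them are collapsed using the identity that for every m > 1 the m distinct m-th roots of unity sum to 0, e.g. 1 + exp(2*I*pi/3) + exp(-2*I*pi/3) = 0.)
Dividing by |G| = 12 gives 0/12 = 0, matching the row-orthogonality relation <chi_2, chi_3> = [chi_2 = chi_3].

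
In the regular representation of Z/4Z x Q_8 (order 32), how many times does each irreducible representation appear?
Each irreducible V_i of dimension d_i appears with multiplicity d_i, i.e. rho_reg = (direct sum over all irreducibles V_i) d_i V_i. The irreducible dimensions for Z/4Z x Q_8 are 1, 1, 1, 1, 1, 1, 1, 1, 1, 1, 1, 1, 1, 1, 1, 1, 2, 2, 2, 2: 16 irreducibles of dimension 1, each with multiplicity 1; 4 irreducibles of dimension 2, each with multiplicity 2. Total dimension 16*1*1 + 4*2*2 = 32 = |G|.

General theorem: in the regular representation of a finite group G, each irreducible appears with multiplicity equal to its dimension. Check: dim(rho_reg) = sum d_i^2 = 1 + 1 + 1 + 1 + 1 + 1 + 1 + 1 + 1 + 1 + 1 + 1 + 1 + 1 + 1 + 1 + 4 + 4 + 4 + 4 = 32 = |G|.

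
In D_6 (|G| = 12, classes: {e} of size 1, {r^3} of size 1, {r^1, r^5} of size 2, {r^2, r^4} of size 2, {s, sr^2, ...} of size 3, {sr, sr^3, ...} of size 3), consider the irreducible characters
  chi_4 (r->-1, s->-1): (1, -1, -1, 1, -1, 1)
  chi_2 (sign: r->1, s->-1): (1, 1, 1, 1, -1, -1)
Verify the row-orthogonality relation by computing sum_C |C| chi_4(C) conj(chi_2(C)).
Sum = 0; so <chi_4, chi_2> = 0 (distinct irreducibles are orthogonal).

Compute term by term over conjugacy classes (|C| * chi_4(C) * conj(chi_2(C))):
  1*(1)*conj(1) + 1*(-1)*conj(1) + 2*(-1)*conj(1) + 2*(1)*conj(1) + 3*(-1)*conj(-1) + 3*(1)*conj(-1)
  = (1) + (-1) + (-2) + (2) + (3) + (-3)
  = 0.
Dividing by |G| = 12 gives 0/12 = 0, matching the row-orthogonality relation <chi_4, chi_2> = [chi_4 = chi_2].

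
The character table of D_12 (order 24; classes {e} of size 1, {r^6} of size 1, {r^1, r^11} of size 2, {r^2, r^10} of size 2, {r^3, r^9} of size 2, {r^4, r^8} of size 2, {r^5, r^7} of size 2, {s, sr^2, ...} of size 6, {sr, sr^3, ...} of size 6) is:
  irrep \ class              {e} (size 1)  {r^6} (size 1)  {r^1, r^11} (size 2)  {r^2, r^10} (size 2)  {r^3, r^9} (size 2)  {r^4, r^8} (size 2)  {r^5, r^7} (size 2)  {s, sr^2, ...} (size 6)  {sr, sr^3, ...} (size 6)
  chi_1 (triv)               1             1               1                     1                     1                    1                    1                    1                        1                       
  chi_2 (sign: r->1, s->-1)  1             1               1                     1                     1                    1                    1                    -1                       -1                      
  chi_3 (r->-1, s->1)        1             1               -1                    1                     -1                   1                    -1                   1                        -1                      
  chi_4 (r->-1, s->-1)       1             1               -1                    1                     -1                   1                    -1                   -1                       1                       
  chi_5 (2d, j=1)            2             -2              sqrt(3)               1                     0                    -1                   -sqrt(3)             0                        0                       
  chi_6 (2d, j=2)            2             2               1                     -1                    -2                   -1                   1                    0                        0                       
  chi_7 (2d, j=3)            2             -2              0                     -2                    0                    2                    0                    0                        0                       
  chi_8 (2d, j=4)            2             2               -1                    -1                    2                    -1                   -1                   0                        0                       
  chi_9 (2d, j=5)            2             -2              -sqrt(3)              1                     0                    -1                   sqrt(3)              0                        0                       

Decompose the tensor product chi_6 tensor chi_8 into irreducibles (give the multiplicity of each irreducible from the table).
chi_6 tensor chi_8 = chi_3 + chi_4 + chi_6 (all other irreducibles have multiplicity 0).

Argument: The character of a tensor product is the pointwise product (chi_6 * chi_8)(C) = chi_6(C) * chi_8(C):
  {e}: (2)*(2), {r^6}: (2)*(2), {r^1, r^11}: (1)*(-1), {r^2, r^10}: (-1)*(-1), {r^3, r^9}: (-2)*(2), {r^4, r^8}: (-1)*(-1), {r^5, r^7}: (1)*(-1), {s, sr^2, ...}: (0)*(0), {sr, sr^3, ...}: (0)*(0)
so (chi_6 * chi_8) takes values
  {e} -> 4, {r^6} -> 4, {r^1, r^11} -> -1, {r^2, r^10} -> 1, {r^3, r^9} -> -4, {r^4, r^8} -> 1, {r^5, r^7} -> -1, {s, sr^2, ...} -> 0, {sr, sr^3, ...} -> 0.
Now take the inner product of this character with each irreducible chi from the table, <chi_6*chi_8, chi> = (1/24) sum_C |C| (chi_6*chi_8)(C) conj(chi(C)):
  <chi_6*chi_8, chi_1> = (1/24)[1*(4)*conj(1) + 1*(4)*conj(1) + 2*(-1)*conj(1) + 2*(1)*conj(1) + 2*(-4)*conj(1) + 2*(1)*conj(1) + 2*(-1)*conj(1) + 6*(0)*conj(1) + 6*(0)*conj(1)]
      = (1/24)[(4) + (4) + (-2) + (2) + (-8) + (2) + (-2) + (0) + (0)] = 0/24 = 0
  <chi_6*chi_8, chi_2> = (1/24)[1*(4)*conj(1) + 1*(4)*conj(1) + 2*(-1)*conj(1) + 2*(1)*conj(1) + 2*(-4)*conj(1) + 2*(1)*conj(1) + 2*(-1)*conj(1) + 6*(0)*conj(-1) + 6*(0)*conj(-1)]
      = (1/24)[(4) + (4) + (-2) + (2) + (-8) + (2) + (-2) + (0) + (0)] = 0/24 = 0
  <chi_6*chi_8, chi_3> = (1/24)[1*(4)*conj(1) + 1*(4)*conj(1) + 2*(-1)*conj(-1) + 2*(1)*conj(1) + 2*(-4)*conj(-1) + 2*(1)*conj(1) + 2*(-1)*conj(-1) + 6*(0)*conj(1) + 6*(0)*conj(-1)]
      = (1/24)[(4) + (4) + (2) + (2) + (8) + (2) + (2) + (0) + (0)] = 24/24 = 1
  <chi_6*chi_8, chi_4> = (1/24)[1*(4)*conj(1) + 1*(4)*conj(1) + 2*(-1)*conj(-1) + 2*(1)*conj(1) + 2*(-4)*conj(-1) + 2*(1)*conj(1) + 2*(-1)*conj(-1) + 6*(0)*conj(-1) + 6*(0)*conj(1)]
      = (1/24)[(4) + (4) + (2) + (2) + (8) + (2) + (2) + (0) + (0)] = 24/24 = 1
  <chi_6*chi_8, chi_5> = (1/24)[1*(4)*conj(2) + 1*(4)*conj(-2) + 2*(-1)*conj(sqrt(3)) + 2*(1)*conj(1) + 2*(-4)*conj(0) + 2*(1)*conj(-1) + 2*(-1)*conj(-sqrt(3)) + 6*(0)*conj(0) + 6*(0)*conj(0)]
      = (1/24)[(8) + (-8) + (-2*sqrt(3)) + (2) + (0) + (-2) + (2*sqrt(3)) + (0) + (0)] = 0/24 = 0
  <chi_6*chi_8, chi_6> = (1/24)[1*(4)*conj(2) + 1*(4)*conj(2) + 2*(-1)*conj(1) + 2*(1)*conj(-1) + 2*(-4)*conj(-2) + 2*(1)*conj(-1) + 2*(-1)*conj(1) + 6*(0)*conj(0) + 6*(0)*conj(0)]
      = (1/24)[(8) + (8) + (-2) + (-2) + (16) + (-2) + (-2) + (0) + (0)] = 24/24 = 1
  <chi_6*chi_8, chi_7> = (1/24)[1*(4)*conj(2) + 1*(4)*conj(-2) + 2*(-1)*conj(0) + 2*(1)*conj(-2) + 2*(-4)*conj(0) + 2*(1)*conj(2) + 2*(-1)*conj(0) + 6*(0)*conj(0) + 6*(0)*conj(0)]
      = (1/24)[(8) + (-8) + (0) + (-4) + (0) + (4) + (0) + (0) + (0)] = 0/24 = 0
  <chi_6*chi_8, chi_8> = (1/24)[1*(4)*conj(2) + 1*(4)*conj(2) + 2*(-1)*conj(-1) + 2*(1)*conj(-1) + 2*(-4)*conj(2) + 2*(1)*conj(-1) + 2*(-1)*conj(-1) + 6*(0)*conj(0) + 6*(0)*conj(0)]
      = (1/24)[(8) + (8) + (2) + (-2) + (-16) + (-2) + (2) + (0) + (0)] = 0/24 = 0
  <chi_6*chi_8, chi_9> = (1/24)[1*(4)*conj(2) + 1*(4)*conj(-2) + 2*(-1)*conj(-sqrt(3)) + 2*(1)*conj(1) + 2*(-4)*conj(0) + 2*(1)*conj(-1) + 2*(-1)*conj(sqrt(3)) + 6*(0)*conj(0) + 6*(0)*conj(0)]
      = (1/24)[(8) + (-8) + (2*sqrt(3)) + (2) + (0) + (-2) + (-2*sqrt(3)) + (0) + (0)] = 0/24 = 0
Hence the multiplicities are chi_3: 1, chi_4: 1, chi_6: 1. Dimension check: dim(chi_6)*dim(chi_8) = 2*2 = 4 and sum (mult * dim) = 1*1 + 1*1 + 1*2 = 4.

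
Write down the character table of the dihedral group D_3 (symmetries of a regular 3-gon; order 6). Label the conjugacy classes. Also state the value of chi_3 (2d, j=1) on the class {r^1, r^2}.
Conjugacy classes: {e} of size 1, {r^1, r^2} of size 2, {s, sr, ..., sr^2} of size 3.
Character table:
  irrep \ class              {e} (size 1)  {r^1, r^2} (size 2)  {s, sr, ..., sr^2} (size 3)
  chi_1 (triv)               1             1                    1                          
  chi_2 (sign: r->1, s->-1)  1             1                    -1                         
  chi_3 (2d, j=1)            2             -1                   0                          

Spot check: chi_3 (2d, j=1) on {r^1, r^2} = -1.

Proof sketch: D_3 has order 2*3 = 6 with 3 conjugacy classes, hence 3 irreducibles. Sum of squared dims 1 + 1 + 4 = 6 = |G|. Linear characters come from the abelianisation; the 2-dimensional irreps have character r^k -> 2*cos(2*pi*j*k/3), reflections -> 0.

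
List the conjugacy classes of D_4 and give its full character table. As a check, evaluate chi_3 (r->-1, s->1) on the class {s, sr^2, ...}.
Conjugacy classes: {e} of size 1, {r^2} of size 1, {r^1, r^3} of size 2, {s, sr^2, ...} of size 2, {sr, sr^3, ...} of size 2.
Character table:
  irrep \ class              {e} (size 1)  {r^2} (size 1)  {r^1, r^3} (size 2)  {s, sr^2, ...} (size 2)  {sr, sr^3, ...} (size 2)
  chi_1 (triv)               1             1               1                    1                        1                       
  chi_2 (sign: r->1, s->-1)  1             1               1                    -1                       -1                      
  chi_3 (r->-1, s->1)        1             1               -1                   1                        -1                      
  chi_4 (r->-1, s->-1)       1             1               -1                   -1                       1                       
  chi_5 (2d, j=1)            2             -2              0                    0                        0                       

Spot check: chi_3 (r->-1, s->1) on {s, sr^2, ...} = 1.

D_4 has order 2*4 = 8 with 5 conjugacy classes, hence 5 irreducibles. Sum of squared dims 1 + 1 + 1 + 1 + 4 = 8 = |G|. Linear characters come from the abelianisation; the 2-dimensional irreps have character r^k -> 2*cos(2*pi*j*k/4), reflections -> 0.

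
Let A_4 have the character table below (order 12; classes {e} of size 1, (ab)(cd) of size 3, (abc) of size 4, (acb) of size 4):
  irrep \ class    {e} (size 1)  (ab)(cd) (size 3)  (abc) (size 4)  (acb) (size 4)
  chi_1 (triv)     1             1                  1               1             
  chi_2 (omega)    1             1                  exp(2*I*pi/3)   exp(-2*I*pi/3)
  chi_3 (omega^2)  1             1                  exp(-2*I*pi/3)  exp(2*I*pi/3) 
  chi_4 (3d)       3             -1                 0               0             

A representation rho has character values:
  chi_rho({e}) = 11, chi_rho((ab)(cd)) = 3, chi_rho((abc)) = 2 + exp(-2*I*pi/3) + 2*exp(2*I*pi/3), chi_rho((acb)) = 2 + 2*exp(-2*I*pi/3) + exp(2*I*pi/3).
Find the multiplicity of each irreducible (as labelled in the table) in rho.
Multiplicities: chi_1: 2, chi_2: 2, chi_3: 1, chi_4: 2.

Working: Use <chi_rho, chi> = (1/|G|) sum_C |C| * chi_rho(C) * conj(chi(C)) with |G| = 12 for each irreducible chi in the table:
  <chi_rho, chi_1> = (1/12)[1*(11)*conj(1) + 3*(3)*conj(1) + 4*(2 + exp(-2*I*pi/3) + 2*exp(2*I*pi/3))*conj(1) + 4*(2 + 2*exp(-2*I*pi/3) + exp(2*I*pi/3))*conj(1)]
      = (1/12)[(11) + (9) + (8 + 4*exp(-2*I*pi/3) + 8*exp(2*I*pi/3)) + (8 + 8*exp(-2*I*pi/3) + 4*exp(2*I*pi/3))] = 24/12 = 2
  <chi_rho, chi_2> = (1/12)[1*(11)*conj(1) + 3*(3)*conj(1) + 4*(2 + exp(-2*I*pi/3) + 2*exp(2*I*pi/3))*conj(exp(2*I*pi/3)) + 4*(2 + 2*exp(-2*I*pi/3) + exp(2*I*pi/3))*conj(exp(-2*I*pi/3))]
      = (1/12)[(11) + (9) + (8 + 8*exp(-2*I*pi/3) + 4*exp(2*I*pi/3)) + (8 + 4*exp(-2*I*pi/3) + 8*exp(2*I*pi/3))] = 24/12 = 2
  <chi_rho, chi_3> = (1/12)[1*(11)*conj(1) + 3*(3)*conj(1) + 4*(2 + exp(-2*I*pi/3) + 2*exp(2*I*pi/3))*conj(exp(-2*I*pi/3)) + 4*(2 + 2*exp(-2*I*pi/3) + exp(2*I*pi/3))*conj(exp(2*I*pi/3))]
      = (1/12)[(11) + (9) + (-4) + (-4)] = 12/12 = 1
  <chi_rho, chi_4> = (1/12)[1*(11)*conj(3) + 3*(3)*conj(-1) + 4*(2 + exp(-2*I*pi/3) + 2*exp(2*I*pi/3))*conj(0) + 4*(2 + 2*exp(-2*I*pi/3) + exp(2*I*pi/3))*conj(0)]
      = (1/12)[(33) + (-9) + (0) + (0)] = 24/12 = 2
(Exp terms are combined using exp(i*s)*conj(exp(i*t)) = exp(i*(s-t)), and sums of them are collapsed using the identity that for every m > 1 the m distinct m-th roots of unity sum to 0, e.g. 1 + exp(2*I*pi/3) + exp(-2*I*pi/3) = 0.)
Dimension check: dim(rho) = sum (mult * dim) = 2*1 + 2*1 + 1*1 + 2*3 = 11 = chi_rho(e) = 11.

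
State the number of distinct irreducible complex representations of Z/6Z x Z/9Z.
54

The number of irreducible complex representations of a finite group equals its number of conjugacy classes. Z/6Z x Z/9Z is abelian of order 54, so every element is its own conjugacy class: 54 classes, so Z/6Z x Z/9Z (order 54) has exactly 54 irreducible complex representations.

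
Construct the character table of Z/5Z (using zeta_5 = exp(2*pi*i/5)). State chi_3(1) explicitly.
Character table of Z/5Z (irreps indexed chi_0,...,chi_4 with chi_k(m) = zeta_5^(k*m), zeta_5 = exp(2*pi*i/5)):
  irrep \ class  {0} (size 1)  {1} (size 1)    {2} (size 1)    {3} (size 1)    {4} (size 1)  
  chi_0          1             1               1               1               1             
  chi_1          1             exp(2*I*pi/5)   exp(4*I*pi/5)   exp(-4*I*pi/5)  exp(-2*I*pi/5)
  chi_2          1             exp(4*I*pi/5)   exp(-2*I*pi/5)  exp(2*I*pi/5)   exp(-4*I*pi/5)
  chi_3          1             exp(-4*I*pi/5)  exp(2*I*pi/5)   exp(-2*I*pi/5)  exp(4*I*pi/5) 
  chi_4          1             exp(-2*I*pi/5)  exp(-4*I*pi/5)  exp(4*I*pi/5)   exp(2*I*pi/5) 

Spot check: chi_3(1) = zeta_5^(3*1) = zeta_5^3 = exp(-4*I*pi/5).

Proof sketch: Z/5Z is abelian, so all 5 irreducible complex representations are 1-dimensional. They are given by chi_k(m) = zeta_5^(k*m) for k = 0,...,4. Row orthogonality: sum_m chi_k(m) conj(chi_l(m)) = 5 * [k = l].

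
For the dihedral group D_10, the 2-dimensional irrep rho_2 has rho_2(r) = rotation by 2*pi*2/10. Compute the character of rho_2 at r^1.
chi_{rho_2}(r^1) = 2*cos(2*pi*2*1/10) = -1/2 + sqrt(5)/2

Argument: rho_2(r^1) is rotation by angle 2*pi*2*1/10, whose trace is 2*cos(2*pi*2*1/10) = -1/2 + sqrt(5)/2.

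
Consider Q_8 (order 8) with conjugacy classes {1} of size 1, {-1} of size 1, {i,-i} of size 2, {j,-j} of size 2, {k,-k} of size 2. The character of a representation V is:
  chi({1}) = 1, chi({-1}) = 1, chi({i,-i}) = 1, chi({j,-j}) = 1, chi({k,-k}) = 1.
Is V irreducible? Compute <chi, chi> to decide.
Irreducible: <chi, chi> = 1.

Proof sketch: <chi, chi> = (1/|G|) sum_C |C| * |chi(C)|^2 = (1/8)[1*|1|^2 + 1*|1|^2 + 2*|1|^2 + 2*|1|^2 + 2*|1|^2]
  = (1/8)[(1) + (1) + (2) + (2) + (2)] = 8/8 = 1.
A character is irreducible iff <chi, chi> = 1, so this representation is irreducible.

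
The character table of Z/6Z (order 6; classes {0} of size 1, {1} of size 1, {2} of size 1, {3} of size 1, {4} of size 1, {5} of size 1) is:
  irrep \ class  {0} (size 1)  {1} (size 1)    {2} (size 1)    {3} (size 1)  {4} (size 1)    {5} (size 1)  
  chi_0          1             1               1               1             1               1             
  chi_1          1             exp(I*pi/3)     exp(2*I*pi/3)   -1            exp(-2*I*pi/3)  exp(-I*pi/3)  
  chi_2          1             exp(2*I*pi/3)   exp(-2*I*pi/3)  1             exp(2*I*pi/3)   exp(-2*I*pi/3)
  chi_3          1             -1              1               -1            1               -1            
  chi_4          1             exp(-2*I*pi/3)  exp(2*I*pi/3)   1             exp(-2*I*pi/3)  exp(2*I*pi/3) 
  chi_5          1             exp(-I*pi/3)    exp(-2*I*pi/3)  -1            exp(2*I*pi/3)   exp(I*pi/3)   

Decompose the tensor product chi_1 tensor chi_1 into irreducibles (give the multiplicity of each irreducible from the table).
chi_1 tensor chi_1 = chi_2 (all other irreducibles have multiplicity 0).

Reasoning: The character of a tensor product is the pointwise product (chi_1 * chi_1)(C) = chi_1(C) * chi_1(C):
  {0}: (1)*(1), {1}: (exp(I*pi/3))*(exp(I*pi/3)), {2}: (exp(2*I*pi/3))*(exp(2*I*pi/3)), {3}: (-1)*(-1), {4}: (exp(-2*I*pi/3))*(exp(-2*I*pi/3)), {5}: (exp(-I*pi/3))*(exp(-I*pi/3))
so (chi_1 * chi_1) takes values
  {0} -> 1, {1} -> exp(2*I*pi/3), {2} -> exp(-2*I*pi/3), {3} -> 1, {4} -> exp(2*I*pi/3), {5} -> exp(-2*I*pi/3).
Now take the inner product of this character with each irreducible chi from the table, <chi_1*chi_1, chi> = (1/6) sum_C |C| (chi_1*chi_1)(C) conj(chi(C)):
  <chi_1*chi_1, chi_0> = (1/6)[1*(1)*conj(1) + 1*(exp(2*I*pi/3))*conj(1) + 1*(exp(-2*I*pi/3))*conj(1) + 1*(1)*conj(1) + 1*(exp(2*I*pi/3))*conj(1) + 1*(exp(-2*I*pi/3))*conj(1)]
      = (1/6)[(1) + (exp(2*I*pi/3)) + (exp(-2*I*pi/3)) + (1) + (exp(2*I*pi/3)) + (exp(-2*I*pi/3))] = 0/6 = 0
  <chi_1*chi_1, chi_1> = (1/6)[1*(1)*conj(1) + 1*(exp(2*I*pi/3))*conj(exp(I*pi/3)) + 1*(exp(-2*I*pi/3))*conj(exp(2*I*pi/3)) + 1*(1)*conj(-1) + 1*(exp(2*I*pi/3))*conj(exp(-2*I*pi/3)) + 1*(exp(-2*I*pi/3))*conj(exp(-I*pi/3))]
      = (1/6)[(1) + (exp(I*pi/3)) + (exp(2*I*pi/3)) + (-1) + (exp(-2*I*pi/3)) + (exp(-I*pi/3))] = 0/6 = 0
  <chi_1*chi_1, chi_2> = (1/6)[1*(1)*conj(1) + 1*(exp(2*I*pi/3))*conj(exp(2*I*pi/3)) + 1*(exp(-2*I*pi/3))*conj(exp(-2*I*pi/3)) + 1*(1)*conj(1) + 1*(exp(2*I*pi/3))*conj(exp(2*I*pi/3)) + 1*(exp(-2*I*pi/3))*conj(exp(-2*I*pi/3))]
      = (1/6)[(1) + (1) + (1) + (1) + (1) + (1)] = 6/6 = 1
  <chi_1*chi_1, chi_3> = (1/6)[1*(1)*conj(1) + 1*(exp(2*I*pi/3))*conj(-1) + 1*(exp(-2*I*pi/3))*conj(1) + 1*(1)*conj(-1) + 1*(exp(2*I*pi/3))*conj(1) + 1*(exp(-2*I*pi/3))*conj(-1)]
      = (1/6)[(1) + (-exp(2*I*pi/3)) + (exp(-2*I*pi/3)) + (-1) + (exp(2*I*pi/3)) + (-exp(-2*I*pi/3))] = 0/6 = 0
  <chi_1*chi_1, chi_4> = (1/6)[1*(1)*conj(1) + 1*(exp(2*I*pi/3))*conj(exp(-2*I*pi/3)) + 1*(exp(-2*I*pi/3))*conj(exp(2*I*pi/3)) + 1*(1)*conj(1) + 1*(exp(2*I*pi/3))*conj(exp(-2*I*pi/3)) + 1*(exp(-2*I*pi/3))*conj(exp(2*I*pi/3))]
      = (1/6)[(1) + (exp(-2*I*pi/3)) + (exp(2*I*pi/3)) + (1) + (exp(-2*I*pi/3)) + (exp(2*I*pi/3))] = 0/6 = 0
  <chi_1*chi_1, chi_5> = (1/6)[1*(1)*conj(1) + 1*(exp(2*I*pi/3))*conj(exp(-I*pi/3)) + 1*(exp(-2*I*pi/3))*conj(exp(-2*I*pi/3)) + 1*(1)*conj(-1) + 1*(exp(2*I*pi/3))*conj(exp(2*I*pi/3)) + 1*(exp(-2*I*pi/3))*conj(exp(I*pi/3))]
      = (1/6)[(1) + (-1) + (1) + (-1) + (1) + (-1)] = 0/6 = 0
(Exp terms are combined using exp(i*s)*conj(exp(i*t)) = exp(i*(s-t)), and sums of them are collapsed using the identity that for every m > 1 the m distinct m-th roots of unity sum to 0, e.g. 1 + exp(2*I*pi/3) + exp(-2*I*pi/3) = 0.)
Hence the multiplicities are chi_2: 1. Dimension check: dim(chi_1)*dim(chi_1) = 1*1 = 1 and sum (mult * dim) = 1*1 = 1.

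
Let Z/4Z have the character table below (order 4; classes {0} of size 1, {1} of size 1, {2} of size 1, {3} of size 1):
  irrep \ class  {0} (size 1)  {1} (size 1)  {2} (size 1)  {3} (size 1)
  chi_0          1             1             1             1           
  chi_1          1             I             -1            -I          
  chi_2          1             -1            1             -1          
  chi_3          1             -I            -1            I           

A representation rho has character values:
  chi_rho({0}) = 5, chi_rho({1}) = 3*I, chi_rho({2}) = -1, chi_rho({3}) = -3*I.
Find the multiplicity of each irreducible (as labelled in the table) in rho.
Multiplicities: chi_0: 1, chi_1: 3, chi_2: 1, chi_3: 0.

Solution. Use <chi_rho, chi> = (1/|G|) sum_C |C| * chi_rho(C) * conj(chi(C)) with |G| = 4 for each irreducible chi in the table:
  <chi_rho, chi_0> = (1/4)[1*(5)*conj(1) + 1*(3*I)*conj(1) + 1*(-1)*conj(1) + 1*(-3*I)*conj(1)]
      = (1/4)[(5) + (3*I) + (-1) + (-3*I)] = 4/4 = 1
  <chi_rho, chi_1> = (1/4)[1*(5)*conj(1) + 1*(3*I)*conj(I) + 1*(-1)*conj(-1) + 1*(-3*I)*conj(-I)]
      = (1/4)[(5) + (3) + (1) + (3)] = 12/4 = 3
  <chi_rho, chi_2> = (1/4)[1*(5)*conj(1) + 1*(3*I)*conj(-1) + 1*(-1)*conj(1) + 1*(-3*I)*conj(-1)]
      = (1/4)[(5) + (-3*I) + (-1) + (3*I)] = 4/4 = 1
  <chi_rho, chi_3> = (1/4)[1*(5)*conj(1) + 1*(3*I)*conj(-I) + 1*(-1)*conj(-1) + 1*(-3*I)*conj(I)]
      = (1/4)[(5) + (-3) + (1) + (-3)] = 0/4 = 0
(Exp terms are combined using exp(i*s)*conj(exp(i*t)) = exp(i*(s-t)), and sums of them are collapsed using the identity that for every m > 1 the m distinct m-th roots of unity sum to 0, e.g. 1 + exp(2*I*pi/3) + exp(-2*I*pi/3) = 0.)
Dimension check: dim(rho) = sum (mult * dim) = 1*1 + 3*1 + 1*1 + 0*1 = 5 = chi_rho(e) = 5.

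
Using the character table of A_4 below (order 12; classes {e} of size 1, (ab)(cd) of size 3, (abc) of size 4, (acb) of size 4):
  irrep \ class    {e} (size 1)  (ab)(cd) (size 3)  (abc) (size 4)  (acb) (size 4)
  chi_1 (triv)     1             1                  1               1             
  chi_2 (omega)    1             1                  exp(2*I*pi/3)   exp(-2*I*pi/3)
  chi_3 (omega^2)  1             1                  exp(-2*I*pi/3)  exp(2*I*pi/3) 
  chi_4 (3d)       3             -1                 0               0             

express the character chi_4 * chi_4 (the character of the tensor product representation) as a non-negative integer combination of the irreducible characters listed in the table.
chi_4 tensor chi_4 = chi_1 + chi_2 + chi_3 + 2*chi_4 (all other irreducibles have multiplicity 0).

Proof sketch: The character of a tensor product is the pointwise product (chi_4 * chi_4)(C) = chi_4(C) * chi_4(C):
  {e}: (3)*(3), (ab)(cd): (-1)*(-1), (abc): (0)*(0), (acb): (0)*(0)
so (chi_4 * chi_4) takes values
  {e} -> 9, (ab)(cd) -> 1, (abc) -> 0, (acb) -> 0.
Now take the inner product of this character with each irreducible chi from the table, <chi_4*chi_4, chi> = (1/12) sum_C |C| (chi_4*chi_4)(C) conj(chi(C)):
  <chi_4*chi_4, chi_1> = (1/12)[1*(9)*conj(1) + 3*(1)*conj(1) + 4*(0)*conj(1) + 4*(0)*conj(1)]
      = (1/12)[(9) + (3) + (0) + (0)] = 12/12 = 1
  <chi_4*chi_4, chi_2> = (1/12)[1*(9)*conj(1) + 3*(1)*conj(1) + 4*(0)*conj(exp(2*I*pi/3)) + 4*(0)*conj(exp(-2*I*pi/3))]
      = (1/12)[(9) + (3) + (0) + (0)] = 12/12 = 1
  <chi_4*chi_4, chi_3> = (1/12)[1*(9)*conj(1) + 3*(1)*conj(1) + 4*(0)*conj(exp(-2*I*pi/3)) + 4*(0)*conj(exp(2*I*pi/3))]
      = (1/12)[(9) + (3) + (0) + (0)] = 12/12 = 1
  <chi_4*chi_4, chi_4> = (1/12)[1*(9)*conj(3) + 3*(1)*conj(-1) + 4*(0)*conj(0) + 4*(0)*conj(0)]
      = (1/12)[(27) + (-3) + (0) + (0)] = 24/12 = 2
(Exp terms are combined using exp(i*s)*conj(exp(i*t)) = exp(i*(s-t)), and sums of them are collapsed using the identity that for every m > 1 the m distinct m-th roots of unity sum to 0, e.g. 1 + exp(2*I*pi/3) + exp(-2*I*pi/3) = 0.)
Hence the multiplicities are chi_1: 1, chi_2: 1, chi_3: 1, chi_4: 2. Dimension check: dim(chi_4)*dim(chi_4) = 3*3 = 9 and sum (mult * dim) = 1*1 + 1*1 + 1*1 + 2*3 = 9.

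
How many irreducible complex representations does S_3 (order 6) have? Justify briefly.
3

Proof sketch: The number of irreducible complex representations of a finite group equals its number of conjugacy classes. Conjugacy classes in S_3 correspond to cycle types, i.e. partitions of 3; there are p(3) = 3 of them, so S_3 (order 6) has exactly 3 irreducible complex representations.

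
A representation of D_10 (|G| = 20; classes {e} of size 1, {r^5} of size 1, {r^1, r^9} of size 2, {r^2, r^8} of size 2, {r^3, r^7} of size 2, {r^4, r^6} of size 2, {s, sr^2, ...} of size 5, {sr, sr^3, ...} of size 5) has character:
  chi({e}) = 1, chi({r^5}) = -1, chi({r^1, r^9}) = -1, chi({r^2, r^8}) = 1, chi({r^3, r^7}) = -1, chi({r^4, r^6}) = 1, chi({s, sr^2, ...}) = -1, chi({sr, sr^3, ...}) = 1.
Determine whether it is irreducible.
Irreducible: <chi, chi> = 1.

Explanation: <chi, chi> = (1/|G|) sum_C |C| * |chi(C)|^2 = (1/20)[1*|1|^2 + 1*|-1|^2 + 2*|-1|^2 + 2*|1|^2 + 2*|-1|^2 + 2*|1|^2 + 5*|-1|^2 + 5*|1|^2]
  = (1/20)[(1) + (1) + (2) + (2) + (2) + (2) + (5) + (5)] = 20/20 = 1.
A character is irreducible iff <chi, chi> = 1, so this representation is irreducible.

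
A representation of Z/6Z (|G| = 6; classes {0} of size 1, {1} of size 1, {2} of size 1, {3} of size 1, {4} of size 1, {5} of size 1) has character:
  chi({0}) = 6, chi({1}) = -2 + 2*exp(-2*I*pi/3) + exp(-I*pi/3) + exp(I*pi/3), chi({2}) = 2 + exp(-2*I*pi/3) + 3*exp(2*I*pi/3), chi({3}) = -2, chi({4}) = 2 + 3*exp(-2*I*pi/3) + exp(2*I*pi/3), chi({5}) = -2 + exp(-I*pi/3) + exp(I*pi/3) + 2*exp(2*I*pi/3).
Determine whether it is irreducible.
Not irreducible (reducible): <chi, chi> = 10 > 1.

Reasoning: <chi, chi> = (1/|G|) sum_C |C| * |chi(C)|^2 = (1/6)[1*|6|^2 + 1*|-2 + 2*exp(-2*I*pi/3) + exp(-I*pi/3) + exp(I*pi/3)|^2 + 1*|2 + exp(-2*I*pi/3) + 3*exp(2*I*pi/3)|^2 + 1*|-2|^2 + 1*|2 + 3*exp(-2*I*pi/3) + exp(2*I*pi/3)|^2 + 1*|-2 + exp(-I*pi/3) + exp(I*pi/3) + 2*exp(2*I*pi/3)|^2]
  = (1/6)[(36) + (7) + (3) + (4) + (3) + (7)] = 60/6 = 10.
(Exp terms are combined using exp(i*s)*conj(exp(i*t)) = exp(i*(s-t)), and sums of them are collapsed using the identity that for every m > 1 the m distinct m-th roots of unity sum to 0, e.g. 1 + exp(2*I*pi/3) + exp(-2*I*pi/3) = 0.)
A character is irreducible iff <chi, chi> = 1, so this representation is reducible.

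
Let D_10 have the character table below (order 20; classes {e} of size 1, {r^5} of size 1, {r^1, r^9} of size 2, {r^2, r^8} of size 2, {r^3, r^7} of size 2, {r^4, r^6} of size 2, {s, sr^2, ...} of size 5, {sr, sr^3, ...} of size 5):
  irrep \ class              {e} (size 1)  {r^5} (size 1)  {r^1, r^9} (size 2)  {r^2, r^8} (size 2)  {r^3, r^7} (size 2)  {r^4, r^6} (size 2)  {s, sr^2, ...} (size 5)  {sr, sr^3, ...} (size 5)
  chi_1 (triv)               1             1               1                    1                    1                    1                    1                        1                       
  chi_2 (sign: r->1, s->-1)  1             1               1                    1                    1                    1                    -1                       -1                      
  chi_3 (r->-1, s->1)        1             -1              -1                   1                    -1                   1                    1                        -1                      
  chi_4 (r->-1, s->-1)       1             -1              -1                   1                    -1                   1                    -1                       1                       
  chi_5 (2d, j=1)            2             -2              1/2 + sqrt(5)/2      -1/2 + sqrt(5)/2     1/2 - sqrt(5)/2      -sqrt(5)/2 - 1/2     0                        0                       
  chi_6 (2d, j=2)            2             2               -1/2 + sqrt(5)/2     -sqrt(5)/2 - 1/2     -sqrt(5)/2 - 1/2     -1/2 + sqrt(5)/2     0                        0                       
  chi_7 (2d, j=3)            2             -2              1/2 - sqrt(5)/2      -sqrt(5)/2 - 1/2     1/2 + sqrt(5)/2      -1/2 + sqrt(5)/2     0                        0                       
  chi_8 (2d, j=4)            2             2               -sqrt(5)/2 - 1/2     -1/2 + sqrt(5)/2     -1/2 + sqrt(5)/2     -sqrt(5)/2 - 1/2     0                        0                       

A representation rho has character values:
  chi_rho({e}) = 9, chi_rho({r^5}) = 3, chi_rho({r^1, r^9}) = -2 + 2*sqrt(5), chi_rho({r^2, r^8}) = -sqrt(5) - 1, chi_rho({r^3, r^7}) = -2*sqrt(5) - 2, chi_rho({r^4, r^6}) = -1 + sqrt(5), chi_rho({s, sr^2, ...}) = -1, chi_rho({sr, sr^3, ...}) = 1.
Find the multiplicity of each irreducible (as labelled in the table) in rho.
Multiplicities: chi_1: 0, chi_2: 0, chi_3: 0, chi_4: 1, chi_5: 1, chi_6: 3, chi_7: 0, chi_8: 0.

Derivation: Use <chi_rho, chi> = (1/|G|) sum_C |C| * chi_rho(C) * conj(chi(C)) with |G| = 20 for each irreducible chi in the table:
  <chi_rho, chi_1> = (1/20)[1*(9)*conj(1) + 1*(3)*conj(1) + 2*(-2 + 2*sqrt(5))*conj(1) + 2*(-sqrt(5) - 1)*conj(1) + 2*(-2*sqrt(5) - 2)*conj(1) + 2*(-1 + sqrt(5))*conj(1) + 5*(-1)*conj(1) + 5*(1)*conj(1)]
      = (1/20)[(9) + (3) + (-4 + 4*sqrt(5)) + (-2*sqrt(5) - 2) + (-4*sqrt(5) - 4) + (-2 + 2*sqrt(5)) + (-5) + (5)] = 0/20 = 0
  <chi_rho, chi_2> = (1/20)[1*(9)*conj(1) + 1*(3)*conj(1) + 2*(-2 + 2*sqrt(5))*conj(1) + 2*(-sqrt(5) - 1)*conj(1) + 2*(-2*sqrt(5) - 2)*conj(1) + 2*(-1 + sqrt(5))*conj(1) + 5*(-1)*conj(-1) + 5*(1)*conj(-1)]
      = (1/20)[(9) + (3) + (-4 + 4*sqrt(5)) + (-2*sqrt(5) - 2) + (-4*sqrt(5) - 4) + (-2 + 2*sqrt(5)) + (5) + (-5)] = 0/20 = 0
  <chi_rho, chi_3> = (1/20)[1*(9)*conj(1) + 1*(3)*conj(-1) + 2*(-2 + 2*sqrt(5))*conj(-1) + 2*(-sqrt(5) - 1)*conj(1) + 2*(-2*sqrt(5) - 2)*conj(-1) + 2*(-1 + sqrt(5))*conj(1) + 5*(-1)*conj(1) + 5*(1)*conj(-1)]
      = (1/20)[(9) + (-3) + (4 - 4*sqrt(5)) + (-2*sqrt(5) - 2) + (4 + 4*sqrt(5)) + (-2 + 2*sqrt(5)) + (-5) + (-5)] = 0/20 = 0
  <chi_rho, chi_4> = (1/20)[1*(9)*conj(1) + 1*(3)*conj(-1) + 2*(-2 + 2*sqrt(5))*conj(-1) + 2*(-sqrt(5) - 1)*conj(1) + 2*(-2*sqrt(5) - 2)*conj(-1) + 2*(-1 + sqrt(5))*conj(1) + 5*(-1)*conj(-1) + 5*(1)*conj(1)]
      = (1/20)[(9) + (-3) + (4 - 4*sqrt(5)) + (-2*sqrt(5) - 2) + (4 + 4*sqrt(5)) + (-2 + 2*sqrt(5)) + (5) + (5)] = 20/20 = 1
  <chi_rho, chi_5> = (1/20)[1*(9)*conj(2) + 1*(3)*conj(-2) + 2*(-2 + 2*sqrt(5))*conj(1/2 + sqrt(5)/2) + 2*(-sqrt(5) - 1)*conj(-1/2 + sqrt(5)/2) + 2*(-2*sqrt(5) - 2)*conj(1/2 - sqrt(5)/2) + 2*(-1 + sqrt(5))*conj(-sqrt(5)/2 - 1/2) + 5*(-1)*conj(0) + 5*(1)*conj(0)]
      = (1/20)[(18) + (-6) + (8) + (-4) + (8) + (-4) + (0) + (0)] = 20/20 = 1
  <chi_rho, chi_6> = (1/20)[1*(9)*conj(2) + 1*(3)*conj(2) + 2*(-2 + 2*sqrt(5))*conj(-1/2 + sqrt(5)/2) + 2*(-sqrt(5) - 1)*conj(-sqrt(5)/2 - 1/2) + 2*(-2*sqrt(5) - 2)*conj(-sqrt(5)/2 - 1/2) + 2*(-1 + sqrt(5))*conj(-1/2 + sqrt(5)/2) + 5*(-1)*conj(0) + 5*(1)*conj(0)]
      = (1/20)[(18) + (6) + (12 - 4*sqrt(5)) + (2*sqrt(5) + 6) + (4*sqrt(5) + 12) + (6 - 2*sqrt(5)) + (0) + (0)] = 60/20 = 3
  <chi_rho, chi_7> = (1/20)[1*(9)*conj(2) + 1*(3)*conj(-2) + 2*(-2 + 2*sqrt(5))*conj(1/2 - sqrt(5)/2) + 2*(-sqrt(5) - 1)*conj(-sqrt(5)/2 - 1/2) + 2*(-2*sqrt(5) - 2)*conj(1/2 + sqrt(5)/2) + 2*(-1 + sqrt(5))*conj(-1/2 + sqrt(5)/2) + 5*(-1)*conj(0) + 5*(1)*conj(0)]
      = (1/20)[(18) + (-6) + (-12 + 4*sqrt(5)) + (2*sqrt(5) + 6) + (-12 - 4*sqrt(5)) + (6 - 2*sqrt(5)) + (0) + (0)] = 0/20 = 0
  <chi_rho, chi_8> = (1/20)[1*(9)*conj(2) + 1*(3)*conj(2) + 2*(-2 + 2*sqrt(5))*conj(-sqrt(5)/2 - 1/2) + 2*(-sqrt(5) - 1)*conj(-1/2 + sqrt(5)/2) + 2*(-2*sqrt(5) - 2)*conj(-1/2 + sqrt(5)/2) + 2*(-1 + sqrt(5))*conj(-sqrt(5)/2 - 1/2) + 5*(-1)*conj(0) + 5*(1)*conj(0)]
      = (1/20)[(18) + (6) + (-8) + (-4) + (-8) + (-4) + (0) + (0)] = 0/20 = 0
Dimension check: dim(rho) = sum (mult * dim) = 0*1 + 0*1 + 0*1 + 1*1 + 1*2 + 3*2 + 0*2 + 0*2 = 9 = chi_rho(e) = 9.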